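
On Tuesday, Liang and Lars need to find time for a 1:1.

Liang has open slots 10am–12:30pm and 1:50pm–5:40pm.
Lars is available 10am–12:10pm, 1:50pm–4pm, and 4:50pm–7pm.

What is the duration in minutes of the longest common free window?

Liang ∩ Lars: 10:00–12:10, 13:50–16:00, 16:50–17:40.
Common window lengths: 130, 130, 50 min; longest is 130.

130 minutes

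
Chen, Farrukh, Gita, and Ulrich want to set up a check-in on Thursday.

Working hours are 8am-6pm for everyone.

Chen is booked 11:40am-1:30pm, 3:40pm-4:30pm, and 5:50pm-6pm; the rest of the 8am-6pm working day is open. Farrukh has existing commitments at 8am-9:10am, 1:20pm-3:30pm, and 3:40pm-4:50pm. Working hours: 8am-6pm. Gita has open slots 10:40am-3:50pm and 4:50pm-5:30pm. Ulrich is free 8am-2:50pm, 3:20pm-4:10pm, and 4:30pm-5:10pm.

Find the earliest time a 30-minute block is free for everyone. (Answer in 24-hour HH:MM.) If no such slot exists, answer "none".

Chen free within 08:00–18:00: 08:00–11:40, 13:30–15:40, 16:30–17:50.
Farrukh free within 08:00–18:00: 09:10–13:20, 15:30–15:40, 16:50–18:00.
Chen ∩ Farrukh: 09:10–11:40, 15:30–15:40, 16:50–17:50.
Chen ∩ Farrukh ∩ Gita: 10:40–11:40, 15:30–15:40, 16:50–17:30.
Chen ∩ Farrukh ∩ Gita ∩ Ulrich: 10:40–11:40, 15:30–15:40, 16:50–17:10.
Windows ≥ 30 min: 10:40–11:40.
Earliest such window starts at 10:40.

10:40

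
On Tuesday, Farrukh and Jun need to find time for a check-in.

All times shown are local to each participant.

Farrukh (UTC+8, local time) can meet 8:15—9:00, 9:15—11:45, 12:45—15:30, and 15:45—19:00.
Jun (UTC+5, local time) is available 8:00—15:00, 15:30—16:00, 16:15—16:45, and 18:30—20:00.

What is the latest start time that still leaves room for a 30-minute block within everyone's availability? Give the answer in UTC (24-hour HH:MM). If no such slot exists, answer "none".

Farrukh → UTC: 00:15–01:00, 01:15–03:45, 04:45–07:30, 07:45–11:00.
Jun → UTC: 03:00–10:00, 10:30–11:00, 11:15–11:45, 13:30–15:00.
Farrukh ∩ Jun: 03:00–03:45, 04:45–07:30, 07:45–10:00, 10:30–11:00.
Windows ≥ 30 min: 03:00–03:45, 04:45–07:30, 07:45–10:00, 10:30–11:00.
Latest start in the last window 10:30–11:00 is 11:00 − 30 min = 10:30.

10:30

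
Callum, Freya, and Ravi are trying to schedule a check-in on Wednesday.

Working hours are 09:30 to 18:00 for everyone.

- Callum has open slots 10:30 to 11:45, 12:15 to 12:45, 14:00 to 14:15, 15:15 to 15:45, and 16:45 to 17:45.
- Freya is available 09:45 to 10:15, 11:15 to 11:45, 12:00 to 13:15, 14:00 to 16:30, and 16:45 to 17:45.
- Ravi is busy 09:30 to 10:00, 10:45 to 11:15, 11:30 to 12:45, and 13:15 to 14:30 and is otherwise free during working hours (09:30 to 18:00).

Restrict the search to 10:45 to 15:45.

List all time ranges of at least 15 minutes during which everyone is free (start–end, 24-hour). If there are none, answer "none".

Ravi free within 09:30–18:00: 10:00–10:45, 11:15–11:30, 12:45–13:15, 14:30–18:00.
Callum ∩ Freya: 11:15–11:45, 12:15–12:45, 14:00–14:15, 15:15–15:45, 16:45–17:45.
Callum ∩ Freya ∩ Ravi: 11:15–11:30, 15:15–15:45, 16:45–17:45.
Restricted to 10:45–15:45: 11:15–11:30, 15:15–15:45.
Windows ≥ 15 min: 11:15–11:30, 15:15–15:45.

11:15–11:30, 15:15–15:45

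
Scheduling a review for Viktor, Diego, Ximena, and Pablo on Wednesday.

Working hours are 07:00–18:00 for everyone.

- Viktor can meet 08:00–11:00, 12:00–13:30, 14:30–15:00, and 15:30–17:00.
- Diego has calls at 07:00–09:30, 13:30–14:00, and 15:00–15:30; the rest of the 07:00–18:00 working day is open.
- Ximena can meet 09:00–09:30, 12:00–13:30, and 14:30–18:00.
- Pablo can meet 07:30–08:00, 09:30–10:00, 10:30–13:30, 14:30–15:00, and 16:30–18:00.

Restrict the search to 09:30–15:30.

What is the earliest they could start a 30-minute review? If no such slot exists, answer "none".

Diego free within 07:00–18:00: 09:30–13:30, 14:00–15:00, 15:30–18:00.
Viktor ∩ Diego: 09:30–11:00, 12:00–13:30, 14:30–15:00, 15:30–17:00.
Viktor ∩ Diego ∩ Ximena: 12:00–13:30, 14:30–15:00, 15:30–17:00.
Viktor ∩ Diego ∩ Ximena ∩ Pablo: 12:00–13:30, 14:30–15:00, 16:30–17:00.
Restricted to 09:30–15:30: 12:00–13:30, 14:30–15:00.
Windows ≥ 30 min: 12:00–13:30, 14:30–15:00.
Earliest such window starts at 12:00.

12:00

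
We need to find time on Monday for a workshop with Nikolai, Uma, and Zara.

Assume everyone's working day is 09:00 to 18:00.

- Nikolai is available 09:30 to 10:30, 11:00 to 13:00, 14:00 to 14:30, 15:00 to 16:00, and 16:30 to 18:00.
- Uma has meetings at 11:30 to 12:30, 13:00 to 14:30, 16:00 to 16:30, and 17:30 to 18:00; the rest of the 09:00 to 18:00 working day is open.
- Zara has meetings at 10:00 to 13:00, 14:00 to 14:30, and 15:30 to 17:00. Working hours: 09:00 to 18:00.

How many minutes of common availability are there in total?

Uma free within 09:00–18:00: 09:00–11:30, 12:30–13:00, 14:30–16:00, 16:30–17:30.
Zara free within 09:00–18:00: 09:00–10:00, 13:00–14:00, 14:30–15:30, 17:00–18:00.
Nikolai ∩ Uma: 09:30–10:30, 11:00–11:30, 12:30–13:00, 15:00–16:00, 16:30–17:30.
Nikolai ∩ Uma ∩ Zara: 09:30–10:00, 15:00–15:30, 17:00–17:30.
Total common minutes: 30 + 30 + 30 = 90.

90 minutes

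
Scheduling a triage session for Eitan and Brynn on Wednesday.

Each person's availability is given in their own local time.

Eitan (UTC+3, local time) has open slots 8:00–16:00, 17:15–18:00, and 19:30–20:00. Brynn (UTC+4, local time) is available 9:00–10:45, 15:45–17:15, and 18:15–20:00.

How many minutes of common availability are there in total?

225 minutes

Eitan → UTC: 05:00–13:00, 14:15–15:00, 16:30–17:00.
Brynn → UTC: 05:00–06:45, 11:45–13:15, 14:15–16:00.
Eitan ∩ Brynn: 05:00–06:45, 11:45–13:00, 14:15–15:00.
Total common minutes: 105 + 75 + 45 = 225.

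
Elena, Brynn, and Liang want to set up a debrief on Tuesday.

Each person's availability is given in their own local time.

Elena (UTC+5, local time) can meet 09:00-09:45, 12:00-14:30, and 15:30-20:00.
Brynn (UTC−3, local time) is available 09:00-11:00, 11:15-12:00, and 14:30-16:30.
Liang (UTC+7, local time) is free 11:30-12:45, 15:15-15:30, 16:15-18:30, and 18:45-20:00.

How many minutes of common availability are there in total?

60 minutes

Elena → UTC: 04:00–04:45, 07:00–09:30, 10:30–15:00.
Brynn → UTC: 12:00–14:00, 14:15–15:00, 17:30–19:30.
Liang → UTC: 04:30–05:45, 08:15–08:30, 09:15–11:30, 11:45–13:00.
Elena ∩ Brynn: 12:00–14:00, 14:15–15:00.
Elena ∩ Brynn ∩ Liang: 12:00–13:00.
Total common minutes: 60.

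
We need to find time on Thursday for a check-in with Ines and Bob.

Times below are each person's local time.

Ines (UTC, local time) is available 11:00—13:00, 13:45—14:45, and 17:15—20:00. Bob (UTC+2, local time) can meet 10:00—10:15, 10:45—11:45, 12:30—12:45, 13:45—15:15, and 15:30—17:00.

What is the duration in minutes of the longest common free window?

75 minutes

Ines → UTC: 11:00–13:00, 13:45–14:45, 17:15–20:00.
Bob → UTC: 08:00–08:15, 08:45–09:45, 10:30–10:45, 11:45–13:15, 13:30–15:00.
Ines ∩ Bob: 11:45–13:00, 13:45–14:45.
Common window lengths: 75, 60 min; longest is 75.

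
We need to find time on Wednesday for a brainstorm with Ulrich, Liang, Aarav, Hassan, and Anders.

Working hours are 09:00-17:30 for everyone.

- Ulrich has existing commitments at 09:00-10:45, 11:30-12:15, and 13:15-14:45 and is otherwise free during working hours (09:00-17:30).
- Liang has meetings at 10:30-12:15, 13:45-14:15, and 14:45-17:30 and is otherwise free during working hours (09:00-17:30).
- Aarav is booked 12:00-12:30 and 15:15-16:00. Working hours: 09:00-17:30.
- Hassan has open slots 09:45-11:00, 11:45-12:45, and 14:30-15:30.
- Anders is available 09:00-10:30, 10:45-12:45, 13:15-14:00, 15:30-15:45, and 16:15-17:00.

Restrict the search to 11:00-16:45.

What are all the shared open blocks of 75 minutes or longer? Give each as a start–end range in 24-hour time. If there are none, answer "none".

Ulrich free within 09:00–17:30: 10:45–11:30, 12:15–13:15, 14:45–17:30.
Liang free within 09:00–17:30: 09:00–10:30, 12:15–13:45, 14:15–14:45.
Aarav free within 09:00–17:30: 09:00–12:00, 12:30–15:15, 16:00–17:30.
Ulrich ∩ Liang: 12:15–13:15.
Ulrich ∩ Liang ∩ Aarav: 12:30–13:15.
Ulrich ∩ Liang ∩ Aarav ∩ Hassan: 12:30–12:45.
Ulrich ∩ Liang ∩ Aarav ∩ Hassan ∩ Anders: 12:30–12:45.
Restricted to 11:00–16:45: 12:30–12:45.
Windows ≥ 75 min: (none).

none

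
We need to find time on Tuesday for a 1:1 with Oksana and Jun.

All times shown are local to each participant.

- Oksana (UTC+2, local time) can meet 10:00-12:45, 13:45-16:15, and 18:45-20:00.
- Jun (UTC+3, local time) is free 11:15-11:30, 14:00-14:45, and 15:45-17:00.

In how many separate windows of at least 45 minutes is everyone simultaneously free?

1

Oksana → UTC: 08:00–10:45, 11:45–14:15, 16:45–18:00.
Jun → UTC: 08:15–08:30, 11:00–11:45, 12:45–14:00.
Oksana ∩ Jun: 08:15–08:30, 12:45–14:00.
Windows ≥ 45 min: 12:45–14:00.
That's 1 window.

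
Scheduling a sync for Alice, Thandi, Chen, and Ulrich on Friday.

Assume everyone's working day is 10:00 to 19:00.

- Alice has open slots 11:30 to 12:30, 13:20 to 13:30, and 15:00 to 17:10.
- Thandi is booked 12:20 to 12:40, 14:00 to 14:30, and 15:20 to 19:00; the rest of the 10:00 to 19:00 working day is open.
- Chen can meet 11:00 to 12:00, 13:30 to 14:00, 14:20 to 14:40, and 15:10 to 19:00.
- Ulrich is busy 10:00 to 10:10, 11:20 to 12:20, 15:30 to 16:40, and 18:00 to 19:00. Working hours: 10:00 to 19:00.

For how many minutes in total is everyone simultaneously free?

Thandi free within 10:00–19:00: 10:00–12:20, 12:40–14:00, 14:30–15:20.
Ulrich free within 10:00–19:00: 10:10–11:20, 12:20–15:30, 16:40–18:00.
Alice ∩ Thandi: 11:30–12:20, 13:20–13:30, 15:00–15:20.
Alice ∩ Thandi ∩ Chen: 11:30–12:00, 15:10–15:20.
Alice ∩ Thandi ∩ Chen ∩ Ulrich: 15:10–15:20.
Total common minutes: 10.

10 minutes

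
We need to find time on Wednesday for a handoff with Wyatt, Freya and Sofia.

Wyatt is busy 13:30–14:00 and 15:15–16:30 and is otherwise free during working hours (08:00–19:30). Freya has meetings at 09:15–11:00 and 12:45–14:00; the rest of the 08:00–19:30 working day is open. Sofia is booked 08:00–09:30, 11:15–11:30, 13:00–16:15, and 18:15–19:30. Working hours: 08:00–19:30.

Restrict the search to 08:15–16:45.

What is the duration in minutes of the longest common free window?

75 minutes

Wyatt free within 08:00–19:30: 08:00–13:30, 14:00–15:15, 16:30–19:30.
Freya free within 08:00–19:30: 08:00–09:15, 11:00–12:45, 14:00–19:30.
Sofia free within 08:00–19:30: 09:30–11:15, 11:30–13:00, 16:15–18:15.
Wyatt ∩ Freya: 08:00–09:15, 11:00–12:45, 14:00–15:15, 16:30–19:30.
Wyatt ∩ Freya ∩ Sofia: 11:00–11:15, 11:30–12:45, 16:30–18:15.
Restricted to 08:15–16:45: 11:00–11:15, 11:30–12:45, 16:30–16:45.
Common window lengths: 15, 75, 15 min; longest is 75.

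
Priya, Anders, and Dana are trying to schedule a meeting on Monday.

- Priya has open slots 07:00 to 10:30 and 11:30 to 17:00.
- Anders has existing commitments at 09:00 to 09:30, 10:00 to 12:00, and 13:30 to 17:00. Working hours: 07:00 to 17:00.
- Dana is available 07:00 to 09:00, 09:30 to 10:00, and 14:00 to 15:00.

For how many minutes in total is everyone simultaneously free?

150 minutes

Anders free within 07:00–17:00: 07:00–09:00, 09:30–10:00, 12:00–13:30.
Priya ∩ Anders: 07:00–09:00, 09:30–10:00, 12:00–13:30.
Priya ∩ Anders ∩ Dana: 07:00–09:00, 09:30–10:00.
Total common minutes: 120 + 30 = 150.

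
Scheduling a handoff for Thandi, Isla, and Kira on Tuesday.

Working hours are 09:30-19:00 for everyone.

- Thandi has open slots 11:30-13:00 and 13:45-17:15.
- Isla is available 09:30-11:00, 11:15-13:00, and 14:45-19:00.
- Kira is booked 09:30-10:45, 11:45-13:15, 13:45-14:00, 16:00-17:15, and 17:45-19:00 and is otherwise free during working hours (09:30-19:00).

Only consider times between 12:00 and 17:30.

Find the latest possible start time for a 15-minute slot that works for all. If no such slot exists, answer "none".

15:45

Kira free within 09:30–19:00: 10:45–11:45, 13:15–13:45, 14:00–16:00, 17:15–17:45.
Thandi ∩ Isla: 11:30–13:00, 14:45–17:15.
Thandi ∩ Isla ∩ Kira: 11:30–11:45, 14:45–16:00.
Restricted to 12:00–17:30: 14:45–16:00.
Windows ≥ 15 min: 14:45–16:00.
Latest start in the last window 14:45–16:00 is 16:00 − 15 min = 15:45.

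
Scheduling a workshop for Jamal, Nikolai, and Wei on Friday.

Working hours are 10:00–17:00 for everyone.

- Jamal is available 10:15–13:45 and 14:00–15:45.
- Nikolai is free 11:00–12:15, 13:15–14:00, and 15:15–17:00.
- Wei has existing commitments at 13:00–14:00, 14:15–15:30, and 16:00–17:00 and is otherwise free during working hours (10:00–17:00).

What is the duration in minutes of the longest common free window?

75 minutes

Wei free within 10:00–17:00: 10:00–13:00, 14:00–14:15, 15:30–16:00.
Jamal ∩ Nikolai: 11:00–12:15, 13:15–13:45, 15:15–15:45.
Jamal ∩ Nikolai ∩ Wei: 11:00–12:15, 15:30–15:45.
Common window lengths: 75, 15 min; longest is 75.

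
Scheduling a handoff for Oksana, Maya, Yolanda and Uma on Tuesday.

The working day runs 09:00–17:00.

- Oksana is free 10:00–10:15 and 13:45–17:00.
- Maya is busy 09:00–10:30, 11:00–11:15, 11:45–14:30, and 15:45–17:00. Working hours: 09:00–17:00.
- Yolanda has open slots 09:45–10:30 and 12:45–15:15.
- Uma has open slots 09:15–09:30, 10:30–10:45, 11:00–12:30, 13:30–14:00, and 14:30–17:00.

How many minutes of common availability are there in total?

45 minutes

Maya free within 09:00–17:00: 10:30–11:00, 11:15–11:45, 14:30–15:45.
Oksana ∩ Maya: 14:30–15:45.
Oksana ∩ Maya ∩ Yolanda: 14:30–15:15.
Oksana ∩ Maya ∩ Yolanda ∩ Uma: 14:30–15:15.
Total common minutes: 45.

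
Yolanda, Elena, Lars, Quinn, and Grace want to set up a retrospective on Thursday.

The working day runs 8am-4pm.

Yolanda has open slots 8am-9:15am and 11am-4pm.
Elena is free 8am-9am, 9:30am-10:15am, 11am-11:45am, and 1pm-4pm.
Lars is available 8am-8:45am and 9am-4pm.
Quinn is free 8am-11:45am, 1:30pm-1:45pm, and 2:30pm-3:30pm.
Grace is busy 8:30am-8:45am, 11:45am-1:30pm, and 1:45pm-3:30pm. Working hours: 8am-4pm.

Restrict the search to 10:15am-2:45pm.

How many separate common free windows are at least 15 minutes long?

2

Grace free within 08:00–16:00: 08:00–08:30, 08:45–11:45, 13:30–13:45, 15:30–16:00.
Yolanda ∩ Elena: 08:00–09:00, 11:00–11:45, 13:00–16:00.
Yolanda ∩ Elena ∩ Lars: 08:00–08:45, 11:00–11:45, 13:00–16:00.
Yolanda ∩ Elena ∩ Lars ∩ Quinn: 08:00–08:45, 11:00–11:45, 13:30–13:45, 14:30–15:30.
Yolanda ∩ Elena ∩ Lars ∩ Quinn ∩ Grace: 08:00–08:30, 11:00–11:45, 13:30–13:45.
Restricted to 10:15–14:45: 11:00–11:45, 13:30–13:45.
Windows ≥ 15 min: 11:00–11:45, 13:30–13:45.
That's 2 windows.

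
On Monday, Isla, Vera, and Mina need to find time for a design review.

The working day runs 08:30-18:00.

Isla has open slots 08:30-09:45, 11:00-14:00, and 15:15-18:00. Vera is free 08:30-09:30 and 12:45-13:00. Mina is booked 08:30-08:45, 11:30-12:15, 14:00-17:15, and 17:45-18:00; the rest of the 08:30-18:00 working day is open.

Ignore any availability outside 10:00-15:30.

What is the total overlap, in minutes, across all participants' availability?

15 minutes

Mina free within 08:30–18:00: 08:45–11:30, 12:15–14:00, 17:15–17:45.
Isla ∩ Vera: 08:30–09:30, 12:45–13:00.
Isla ∩ Vera ∩ Mina: 08:45–09:30, 12:45–13:00.
Restricted to 10:00–15:30: 12:45–13:00.
Total common minutes: 15.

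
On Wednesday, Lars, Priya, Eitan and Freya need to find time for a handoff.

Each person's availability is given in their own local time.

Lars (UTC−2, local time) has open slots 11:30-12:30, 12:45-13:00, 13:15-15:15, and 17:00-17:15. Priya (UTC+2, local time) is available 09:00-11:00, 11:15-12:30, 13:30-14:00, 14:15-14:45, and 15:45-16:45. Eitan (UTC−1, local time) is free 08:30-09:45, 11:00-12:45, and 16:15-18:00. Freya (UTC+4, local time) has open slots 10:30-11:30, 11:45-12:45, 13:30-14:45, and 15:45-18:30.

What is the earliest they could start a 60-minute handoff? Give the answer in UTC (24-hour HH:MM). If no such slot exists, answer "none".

none

Lars → UTC: 13:30–14:30, 14:45–15:00, 15:15–17:15, 19:00–19:15.
Priya → UTC: 07:00–09:00, 09:15–10:30, 11:30–12:00, 12:15–12:45, 13:45–14:45.
Eitan → UTC: 09:30–10:45, 12:00–13:45, 17:15–19:00.
Freya → UTC: 06:30–07:30, 07:45–08:45, 09:30–10:45, 11:45–14:30.
Lars ∩ Priya: 13:45–14:30.
Lars ∩ Priya ∩ Eitan: (none).
Lars ∩ Priya ∩ Eitan ∩ Freya: (none).
Windows ≥ 60 min: (none).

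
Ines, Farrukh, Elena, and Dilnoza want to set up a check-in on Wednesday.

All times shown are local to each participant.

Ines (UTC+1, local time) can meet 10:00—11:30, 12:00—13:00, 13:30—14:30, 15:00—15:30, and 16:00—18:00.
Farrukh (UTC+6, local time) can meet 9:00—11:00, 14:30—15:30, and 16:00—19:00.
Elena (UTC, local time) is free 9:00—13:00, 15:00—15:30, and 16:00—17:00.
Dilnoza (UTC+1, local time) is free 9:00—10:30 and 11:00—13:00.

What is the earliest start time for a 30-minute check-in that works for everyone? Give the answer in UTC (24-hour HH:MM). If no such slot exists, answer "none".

Ines → UTC: 09:00–10:30, 11:00–12:00, 12:30–13:30, 14:00–14:30, 15:00–17:00.
Farrukh → UTC: 03:00–05:00, 08:30–09:30, 10:00–13:00.
Elena → UTC: 09:00–13:00, 15:00–15:30, 16:00–17:00.
Dilnoza → UTC: 08:00–09:30, 10:00–12:00.
Ines ∩ Farrukh: 09:00–09:30, 10:00–10:30, 11:00–12:00, 12:30–13:00.
Ines ∩ Farrukh ∩ Elena: 09:00–09:30, 10:00–10:30, 11:00–12:00, 12:30–13:00.
Ines ∩ Farrukh ∩ Elena ∩ Dilnoza: 09:00–09:30, 10:00–10:30, 11:00–12:00.
Windows ≥ 30 min: 09:00–09:30, 10:00–10:30, 11:00–12:00.
Earliest such window starts at 09:00.

09:00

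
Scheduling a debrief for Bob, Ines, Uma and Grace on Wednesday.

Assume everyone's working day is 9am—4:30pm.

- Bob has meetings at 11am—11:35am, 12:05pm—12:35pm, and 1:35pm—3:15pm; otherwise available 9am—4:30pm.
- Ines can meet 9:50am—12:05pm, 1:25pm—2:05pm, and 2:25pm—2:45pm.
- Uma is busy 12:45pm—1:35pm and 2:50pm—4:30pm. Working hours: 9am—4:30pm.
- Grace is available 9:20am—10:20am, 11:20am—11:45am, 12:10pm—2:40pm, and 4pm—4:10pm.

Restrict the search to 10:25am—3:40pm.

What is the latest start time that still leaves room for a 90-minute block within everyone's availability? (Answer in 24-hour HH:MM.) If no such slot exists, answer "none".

Bob free within 09:00–16:30: 09:00–11:00, 11:35–12:05, 12:35–13:35, 15:15–16:30.
Uma free within 09:00–16:30: 09:00–12:45, 13:35–14:50.
Bob ∩ Ines: 09:50–11:00, 11:35–12:05, 13:25–13:35.
Bob ∩ Ines ∩ Uma: 09:50–11:00, 11:35–12:05.
Bob ∩ Ines ∩ Uma ∩ Grace: 09:50–10:20, 11:35–11:45.
Restricted to 10:25–15:40: 11:35–11:45.
Windows ≥ 90 min: (none).

none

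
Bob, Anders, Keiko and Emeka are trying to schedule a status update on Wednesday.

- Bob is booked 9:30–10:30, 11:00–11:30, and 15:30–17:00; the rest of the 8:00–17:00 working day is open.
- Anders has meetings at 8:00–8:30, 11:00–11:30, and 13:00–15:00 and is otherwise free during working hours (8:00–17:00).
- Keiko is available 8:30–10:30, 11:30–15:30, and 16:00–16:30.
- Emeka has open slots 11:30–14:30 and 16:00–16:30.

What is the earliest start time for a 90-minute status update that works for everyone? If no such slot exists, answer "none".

11:30

Bob free within 08:00–17:00: 08:00–09:30, 10:30–11:00, 11:30–15:30.
Anders free within 08:00–17:00: 08:30–11:00, 11:30–13:00, 15:00–17:00.
Bob ∩ Anders: 08:30–09:30, 10:30–11:00, 11:30–13:00, 15:00–15:30.
Bob ∩ Anders ∩ Keiko: 08:30–09:30, 11:30–13:00, 15:00–15:30.
Bob ∩ Anders ∩ Keiko ∩ Emeka: 11:30–13:00.
Windows ≥ 90 min: 11:30–13:00.
Earliest such window starts at 11:30.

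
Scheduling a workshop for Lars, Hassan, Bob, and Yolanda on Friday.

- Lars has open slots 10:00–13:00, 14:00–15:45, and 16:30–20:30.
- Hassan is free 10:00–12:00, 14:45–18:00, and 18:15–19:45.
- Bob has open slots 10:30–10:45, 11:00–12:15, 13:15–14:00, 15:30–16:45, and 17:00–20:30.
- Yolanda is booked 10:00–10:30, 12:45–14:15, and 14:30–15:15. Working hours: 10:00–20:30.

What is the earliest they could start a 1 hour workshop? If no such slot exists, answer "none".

11:00

Yolanda free within 10:00–20:30: 10:30–12:45, 14:15–14:30, 15:15–20:30.
Lars ∩ Hassan: 10:00–12:00, 14:45–15:45, 16:30–18:00, 18:15–19:45.
Lars ∩ Hassan ∩ Bob: 10:30–10:45, 11:00–12:00, 15:30–15:45, 16:30–16:45, 17:00–18:00, 18:15–19:45.
Lars ∩ Hassan ∩ Bob ∩ Yolanda: 10:30–10:45, 11:00–12:00, 15:30–15:45, 16:30–16:45, 17:00–18:00, 18:15–19:45.
Windows ≥ 60 min: 11:00–12:00, 17:00–18:00, 18:15–19:45.
Earliest such window starts at 11:00.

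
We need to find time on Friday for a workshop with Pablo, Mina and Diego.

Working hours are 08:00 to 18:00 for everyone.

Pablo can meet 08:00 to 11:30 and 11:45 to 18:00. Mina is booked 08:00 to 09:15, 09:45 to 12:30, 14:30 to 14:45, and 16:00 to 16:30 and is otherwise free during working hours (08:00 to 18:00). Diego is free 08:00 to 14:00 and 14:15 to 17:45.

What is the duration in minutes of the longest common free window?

Mina free within 08:00–18:00: 09:15–09:45, 12:30–14:30, 14:45–16:00, 16:30–18:00.
Pablo ∩ Mina: 09:15–09:45, 12:30–14:30, 14:45–16:00, 16:30–18:00.
Pablo ∩ Mina ∩ Diego: 09:15–09:45, 12:30–14:00, 14:15–14:30, 14:45–16:00, 16:30–17:45.
Common window lengths: 30, 90, 15, 75, 75 min; longest is 90.

90 minutes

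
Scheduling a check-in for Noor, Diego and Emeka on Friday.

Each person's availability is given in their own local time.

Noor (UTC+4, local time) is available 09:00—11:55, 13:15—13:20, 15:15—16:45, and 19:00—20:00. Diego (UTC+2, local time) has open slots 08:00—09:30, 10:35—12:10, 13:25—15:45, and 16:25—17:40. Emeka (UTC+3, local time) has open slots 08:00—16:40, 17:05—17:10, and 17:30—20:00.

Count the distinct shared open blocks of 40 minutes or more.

3

Noor → UTC: 05:00–07:55, 09:15–09:20, 11:15–12:45, 15:00–16:00.
Diego → UTC: 06:00–07:30, 08:35–10:10, 11:25–13:45, 14:25–15:40.
Emeka → UTC: 05:00–13:40, 14:05–14:10, 14:30–17:00.
Noor ∩ Diego: 06:00–07:30, 09:15–09:20, 11:25–12:45, 15:00–15:40.
Noor ∩ Diego ∩ Emeka: 06:00–07:30, 09:15–09:20, 11:25–12:45, 15:00–15:40.
Windows ≥ 40 min: 06:00–07:30, 11:25–12:45, 15:00–15:40.
That's 3 windows.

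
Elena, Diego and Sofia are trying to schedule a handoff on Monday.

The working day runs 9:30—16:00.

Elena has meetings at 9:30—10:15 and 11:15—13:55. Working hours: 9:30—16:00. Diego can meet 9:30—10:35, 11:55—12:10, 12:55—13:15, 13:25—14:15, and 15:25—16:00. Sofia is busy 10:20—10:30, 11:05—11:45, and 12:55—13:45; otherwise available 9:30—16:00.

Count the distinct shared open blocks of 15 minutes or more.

2

Elena free within 09:30–16:00: 10:15–11:15, 13:55–16:00.
Sofia free within 09:30–16:00: 09:30–10:20, 10:30–11:05, 11:45–12:55, 13:45–16:00.
Elena ∩ Diego: 10:15–10:35, 13:55–14:15, 15:25–16:00.
Elena ∩ Diego ∩ Sofia: 10:15–10:20, 10:30–10:35, 13:55–14:15, 15:25–16:00.
Windows ≥ 15 min: 13:55–14:15, 15:25–16:00.
That's 2 windows.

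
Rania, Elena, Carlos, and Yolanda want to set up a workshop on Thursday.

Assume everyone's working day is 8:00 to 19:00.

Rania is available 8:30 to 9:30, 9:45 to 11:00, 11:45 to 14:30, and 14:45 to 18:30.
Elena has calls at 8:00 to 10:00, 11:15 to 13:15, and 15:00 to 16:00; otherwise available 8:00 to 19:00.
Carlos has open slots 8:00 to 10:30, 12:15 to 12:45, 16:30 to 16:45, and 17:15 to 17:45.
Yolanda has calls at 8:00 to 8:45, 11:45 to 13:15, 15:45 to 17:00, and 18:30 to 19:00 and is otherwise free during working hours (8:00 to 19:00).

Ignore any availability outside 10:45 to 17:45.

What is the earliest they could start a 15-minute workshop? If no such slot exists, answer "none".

Elena free within 08:00–19:00: 10:00–11:15, 13:15–15:00, 16:00–19:00.
Yolanda free within 08:00–19:00: 08:45–11:45, 13:15–15:45, 17:00–18:30.
Rania ∩ Elena: 10:00–11:00, 13:15–14:30, 14:45–15:00, 16:00–18:30.
Rania ∩ Elena ∩ Carlos: 10:00–10:30, 16:30–16:45, 17:15–17:45.
Rania ∩ Elena ∩ Carlos ∩ Yolanda: 10:00–10:30, 17:15–17:45.
Restricted to 10:45–17:45: 17:15–17:45.
Windows ≥ 15 min: 17:15–17:45.
Earliest such window starts at 17:15.

17:15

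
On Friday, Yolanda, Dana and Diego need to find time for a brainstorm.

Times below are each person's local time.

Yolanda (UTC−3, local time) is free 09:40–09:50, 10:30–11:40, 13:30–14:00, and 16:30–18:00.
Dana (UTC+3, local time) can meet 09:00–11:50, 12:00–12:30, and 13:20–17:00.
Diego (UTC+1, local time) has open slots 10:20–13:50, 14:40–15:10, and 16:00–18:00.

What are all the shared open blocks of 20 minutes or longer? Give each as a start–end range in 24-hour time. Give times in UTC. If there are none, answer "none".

13:40–14:00

Yolanda → UTC: 12:40–12:50, 13:30–14:40, 16:30–17:00, 19:30–21:00.
Dana → UTC: 06:00–08:50, 09:00–09:30, 10:20–14:00.
Diego → UTC: 09:20–12:50, 13:40–14:10, 15:00–17:00.
Yolanda ∩ Dana: 12:40–12:50, 13:30–14:00.
Yolanda ∩ Dana ∩ Diego: 12:40–12:50, 13:40–14:00.
Windows ≥ 20 min: 13:40–14:00.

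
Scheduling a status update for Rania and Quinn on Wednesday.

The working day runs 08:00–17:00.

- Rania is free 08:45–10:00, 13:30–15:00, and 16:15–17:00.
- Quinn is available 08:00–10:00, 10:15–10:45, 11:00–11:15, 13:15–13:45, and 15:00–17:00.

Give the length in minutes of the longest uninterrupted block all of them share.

75 minutes

Rania ∩ Quinn: 08:45–10:00, 13:30–13:45, 16:15–17:00.
Common window lengths: 75, 15, 45 min; longest is 75.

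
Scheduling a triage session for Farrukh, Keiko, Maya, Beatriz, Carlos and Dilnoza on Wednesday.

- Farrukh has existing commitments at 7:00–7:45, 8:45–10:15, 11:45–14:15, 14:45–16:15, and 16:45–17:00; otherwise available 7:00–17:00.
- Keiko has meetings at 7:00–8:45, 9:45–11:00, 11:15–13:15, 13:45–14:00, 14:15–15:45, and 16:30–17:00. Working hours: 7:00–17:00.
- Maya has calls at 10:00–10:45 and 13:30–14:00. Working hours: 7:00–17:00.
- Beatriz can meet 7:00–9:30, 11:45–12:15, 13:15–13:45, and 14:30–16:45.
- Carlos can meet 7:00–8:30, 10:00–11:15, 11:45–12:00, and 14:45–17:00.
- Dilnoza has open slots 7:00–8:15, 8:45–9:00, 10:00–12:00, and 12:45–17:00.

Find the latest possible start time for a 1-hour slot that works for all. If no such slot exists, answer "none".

Farrukh free within 07:00–17:00: 07:45–08:45, 10:15–11:45, 14:15–14:45, 16:15–16:45.
Keiko free within 07:00–17:00: 08:45–09:45, 11:00–11:15, 13:15–13:45, 14:00–14:15, 15:45–16:30.
Maya free within 07:00–17:00: 07:00–10:00, 10:45–13:30, 14:00–17:00.
Farrukh ∩ Keiko: 11:00–11:15, 16:15–16:30.
Farrukh ∩ Keiko ∩ Maya: 11:00–11:15, 16:15–16:30.
Farrukh ∩ Keiko ∩ Maya ∩ Beatriz: 16:15–16:30.
Farrukh ∩ Keiko ∩ Maya ∩ Beatriz ∩ Carlos: 16:15–16:30.
Farrukh ∩ Keiko ∩ Maya ∩ Beatriz ∩ Carlos ∩ Dilnoza: 16:15–16:30.
Windows ≥ 60 min: (none).

none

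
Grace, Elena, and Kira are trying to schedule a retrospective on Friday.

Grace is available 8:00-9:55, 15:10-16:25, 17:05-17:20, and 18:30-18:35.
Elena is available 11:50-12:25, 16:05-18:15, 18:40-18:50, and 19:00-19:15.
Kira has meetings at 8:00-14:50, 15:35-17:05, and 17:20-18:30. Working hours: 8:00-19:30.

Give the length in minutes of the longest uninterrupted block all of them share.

Kira free within 08:00–19:30: 14:50–15:35, 17:05–17:20, 18:30–19:30.
Grace ∩ Elena: 16:05–16:25, 17:05–17:20.
Grace ∩ Elena ∩ Kira: 17:05–17:20.
Single common window of 15 minutes.

15 minutes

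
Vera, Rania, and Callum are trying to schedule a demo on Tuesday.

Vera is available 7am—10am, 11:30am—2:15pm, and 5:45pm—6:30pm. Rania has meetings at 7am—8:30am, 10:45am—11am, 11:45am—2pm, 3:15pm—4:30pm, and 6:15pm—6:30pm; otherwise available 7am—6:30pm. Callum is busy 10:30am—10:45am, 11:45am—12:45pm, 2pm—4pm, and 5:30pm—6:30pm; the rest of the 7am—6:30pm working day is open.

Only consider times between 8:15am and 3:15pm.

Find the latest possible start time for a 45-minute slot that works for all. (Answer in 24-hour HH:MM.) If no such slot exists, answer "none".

09:15

Rania free within 07:00–18:30: 08:30–10:45, 11:00–11:45, 14:00–15:15, 16:30–18:15.
Callum free within 07:00–18:30: 07:00–10:30, 10:45–11:45, 12:45–14:00, 16:00–17:30.
Vera ∩ Rania: 08:30–10:00, 11:30–11:45, 14:00–14:15, 17:45–18:15.
Vera ∩ Rania ∩ Callum: 08:30–10:00, 11:30–11:45.
Restricted to 08:15–15:15: 08:30–10:00, 11:30–11:45.
Windows ≥ 45 min: 08:30–10:00.
Latest start in the last window 08:30–10:00 is 10:00 − 45 min = 09:15.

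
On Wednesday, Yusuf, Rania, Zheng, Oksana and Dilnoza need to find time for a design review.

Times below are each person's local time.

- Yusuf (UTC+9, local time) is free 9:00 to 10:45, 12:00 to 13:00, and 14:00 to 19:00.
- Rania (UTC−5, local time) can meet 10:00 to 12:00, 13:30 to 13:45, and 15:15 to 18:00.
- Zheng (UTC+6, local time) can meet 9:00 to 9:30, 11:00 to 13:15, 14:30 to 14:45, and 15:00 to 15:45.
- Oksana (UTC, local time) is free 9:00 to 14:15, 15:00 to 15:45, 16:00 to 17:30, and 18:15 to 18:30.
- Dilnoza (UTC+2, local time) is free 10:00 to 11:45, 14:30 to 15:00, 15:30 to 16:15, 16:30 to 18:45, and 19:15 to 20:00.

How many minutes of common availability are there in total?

Yusuf → UTC: 00:00–01:45, 03:00–04:00, 05:00–10:00.
Rania → UTC: 15:00–17:00, 18:30–18:45, 20:15–23:00.
Zheng → UTC: 03:00–03:30, 05:00–07:15, 08:30–08:45, 09:00–09:45.
Oksana → UTC: 09:00–14:15, 15:00–15:45, 16:00–17:30, 18:15–18:30.
Dilnoza → UTC: 08:00–09:45, 12:30–13:00, 13:30–14:15, 14:30–16:45, 17:15–18:00.
Yusuf ∩ Rania: (none).
Yusuf ∩ Rania ∩ Zheng: (none).
Yusuf ∩ Rania ∩ Zheng ∩ Oksana: (none).
Yusuf ∩ Rania ∩ Zheng ∩ Oksana ∩ Dilnoza: (none).
Total common minutes: 0.

0 minutes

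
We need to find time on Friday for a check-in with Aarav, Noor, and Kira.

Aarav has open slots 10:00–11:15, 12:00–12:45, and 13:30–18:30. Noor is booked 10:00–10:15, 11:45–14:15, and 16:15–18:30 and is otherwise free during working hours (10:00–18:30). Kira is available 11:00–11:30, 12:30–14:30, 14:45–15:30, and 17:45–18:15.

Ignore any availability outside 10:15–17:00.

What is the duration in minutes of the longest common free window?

Noor free within 10:00–18:30: 10:15–11:45, 14:15–16:15.
Aarav ∩ Noor: 10:15–11:15, 14:15–16:15.
Aarav ∩ Noor ∩ Kira: 11:00–11:15, 14:15–14:30, 14:45–15:30.
Restricted to 10:15–17:00: 11:00–11:15, 14:15–14:30, 14:45–15:30.
Common window lengths: 15, 15, 45 min; longest is 45.

45 minutes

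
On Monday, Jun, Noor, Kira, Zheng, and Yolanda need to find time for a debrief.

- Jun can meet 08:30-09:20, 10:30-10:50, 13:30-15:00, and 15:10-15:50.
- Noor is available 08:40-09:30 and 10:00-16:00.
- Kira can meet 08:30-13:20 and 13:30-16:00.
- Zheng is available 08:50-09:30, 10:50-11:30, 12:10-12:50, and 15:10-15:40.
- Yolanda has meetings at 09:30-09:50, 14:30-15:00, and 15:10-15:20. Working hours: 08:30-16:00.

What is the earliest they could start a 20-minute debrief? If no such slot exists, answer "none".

08:50

Yolanda free within 08:30–16:00: 08:30–09:30, 09:50–14:30, 15:00–15:10, 15:20–16:00.
Jun ∩ Noor: 08:40–09:20, 10:30–10:50, 13:30–15:00, 15:10–15:50.
Jun ∩ Noor ∩ Kira: 08:40–09:20, 10:30–10:50, 13:30–15:00, 15:10–15:50.
Jun ∩ Noor ∩ Kira ∩ Zheng: 08:50–09:20, 15:10–15:40.
Jun ∩ Noor ∩ Kira ∩ Zheng ∩ Yolanda: 08:50–09:20, 15:20–15:40.
Windows ≥ 20 min: 08:50–09:20, 15:20–15:40.
Earliest such window starts at 08:50.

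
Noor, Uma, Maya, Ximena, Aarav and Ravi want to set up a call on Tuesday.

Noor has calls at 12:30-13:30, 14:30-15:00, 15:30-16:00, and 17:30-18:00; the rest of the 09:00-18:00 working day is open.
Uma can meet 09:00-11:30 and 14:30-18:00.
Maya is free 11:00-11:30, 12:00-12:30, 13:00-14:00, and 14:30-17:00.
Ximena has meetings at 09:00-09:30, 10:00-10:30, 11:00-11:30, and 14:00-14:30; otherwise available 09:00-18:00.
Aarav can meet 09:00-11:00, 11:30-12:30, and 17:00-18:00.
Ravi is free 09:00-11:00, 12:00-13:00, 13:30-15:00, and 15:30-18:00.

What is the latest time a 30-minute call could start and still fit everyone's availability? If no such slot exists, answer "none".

Noor free within 09:00–18:00: 09:00–12:30, 13:30–14:30, 15:00–15:30, 16:00–17:30.
Ximena free within 09:00–18:00: 09:30–10:00, 10:30–11:00, 11:30–14:00, 14:30–18:00.
Noor ∩ Uma: 09:00–11:30, 15:00–15:30, 16:00–17:30.
Noor ∩ Uma ∩ Maya: 11:00–11:30, 15:00–15:30, 16:00–17:00.
Noor ∩ Uma ∩ Maya ∩ Ximena: 15:00–15:30, 16:00–17:00.
Noor ∩ Uma ∩ Maya ∩ Ximena ∩ Aarav: (none).
Noor ∩ Uma ∩ Maya ∩ Ximena ∩ Aarav ∩ Ravi: (none).
Windows ≥ 30 min: (none).

none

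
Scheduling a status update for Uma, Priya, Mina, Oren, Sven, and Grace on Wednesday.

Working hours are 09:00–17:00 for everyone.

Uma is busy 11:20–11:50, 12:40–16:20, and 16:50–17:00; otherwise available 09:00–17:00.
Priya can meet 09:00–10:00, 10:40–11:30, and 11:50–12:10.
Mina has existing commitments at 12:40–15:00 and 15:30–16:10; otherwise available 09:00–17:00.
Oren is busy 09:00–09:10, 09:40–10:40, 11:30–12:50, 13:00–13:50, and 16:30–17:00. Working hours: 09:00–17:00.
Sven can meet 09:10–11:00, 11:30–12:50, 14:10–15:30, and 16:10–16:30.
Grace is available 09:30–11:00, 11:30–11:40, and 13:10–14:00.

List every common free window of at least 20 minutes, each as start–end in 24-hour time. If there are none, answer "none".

10:40–11:00

Uma free within 09:00–17:00: 09:00–11:20, 11:50–12:40, 16:20–16:50.
Mina free within 09:00–17:00: 09:00–12:40, 15:00–15:30, 16:10–17:00.
Oren free within 09:00–17:00: 09:10–09:40, 10:40–11:30, 12:50–13:00, 13:50–16:30.
Uma ∩ Priya: 09:00–10:00, 10:40–11:20, 11:50–12:10.
Uma ∩ Priya ∩ Mina: 09:00–10:00, 10:40–11:20, 11:50–12:10.
Uma ∩ Priya ∩ Mina ∩ Oren: 09:10–09:40, 10:40–11:20.
Uma ∩ Priya ∩ Mina ∩ Oren ∩ Sven: 09:10–09:40, 10:40–11:00.
Uma ∩ Priya ∩ Mina ∩ Oren ∩ Sven ∩ Grace: 09:30–09:40, 10:40–11:00.
Windows ≥ 20 min: 10:40–11:00.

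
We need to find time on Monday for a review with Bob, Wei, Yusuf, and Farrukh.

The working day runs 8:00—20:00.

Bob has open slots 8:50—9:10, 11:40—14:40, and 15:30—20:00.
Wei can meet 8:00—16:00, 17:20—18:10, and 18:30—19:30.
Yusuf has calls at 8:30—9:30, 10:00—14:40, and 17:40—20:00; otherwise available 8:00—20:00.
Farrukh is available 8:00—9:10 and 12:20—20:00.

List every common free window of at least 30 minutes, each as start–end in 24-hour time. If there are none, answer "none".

15:30–16:00

Yusuf free within 08:00–20:00: 08:00–08:30, 09:30–10:00, 14:40–17:40.
Bob ∩ Wei: 08:50–09:10, 11:40–14:40, 15:30–16:00, 17:20–18:10, 18:30–19:30.
Bob ∩ Wei ∩ Yusuf: 15:30–16:00, 17:20–17:40.
Bob ∩ Wei ∩ Yusuf ∩ Farrukh: 15:30–16:00, 17:20–17:40.
Windows ≥ 30 min: 15:30–16:00.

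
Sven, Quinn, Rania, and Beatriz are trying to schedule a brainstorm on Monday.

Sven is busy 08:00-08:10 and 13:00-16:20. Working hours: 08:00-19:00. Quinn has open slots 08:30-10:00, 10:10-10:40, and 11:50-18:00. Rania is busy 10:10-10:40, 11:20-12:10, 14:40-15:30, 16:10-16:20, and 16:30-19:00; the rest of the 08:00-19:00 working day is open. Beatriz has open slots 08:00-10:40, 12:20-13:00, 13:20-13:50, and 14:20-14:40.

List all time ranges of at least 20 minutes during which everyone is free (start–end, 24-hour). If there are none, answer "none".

Sven free within 08:00–19:00: 08:10–13:00, 16:20–19:00.
Rania free within 08:00–19:00: 08:00–10:10, 10:40–11:20, 12:10–14:40, 15:30–16:10, 16:20–16:30.
Sven ∩ Quinn: 08:30–10:00, 10:10–10:40, 11:50–13:00, 16:20–18:00.
Sven ∩ Quinn ∩ Rania: 08:30–10:00, 12:10–13:00, 16:20–16:30.
Sven ∩ Quinn ∩ Rania ∩ Beatriz: 08:30–10:00, 12:20–13:00.
Windows ≥ 20 min: 08:30–10:00, 12:20–13:00.

08:30–10:00, 12:20–13:00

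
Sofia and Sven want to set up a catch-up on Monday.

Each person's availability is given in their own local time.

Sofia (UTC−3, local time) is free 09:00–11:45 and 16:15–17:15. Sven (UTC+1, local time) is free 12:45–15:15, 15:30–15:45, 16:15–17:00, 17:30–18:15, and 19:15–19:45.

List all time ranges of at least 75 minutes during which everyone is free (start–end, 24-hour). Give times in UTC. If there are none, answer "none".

12:00–14:15

Sofia → UTC: 12:00–14:45, 19:15–20:15.
Sven → UTC: 11:45–14:15, 14:30–14:45, 15:15–16:00, 16:30–17:15, 18:15–18:45.
Sofia ∩ Sven: 12:00–14:15, 14:30–14:45.
Windows ≥ 75 min: 12:00–14:15.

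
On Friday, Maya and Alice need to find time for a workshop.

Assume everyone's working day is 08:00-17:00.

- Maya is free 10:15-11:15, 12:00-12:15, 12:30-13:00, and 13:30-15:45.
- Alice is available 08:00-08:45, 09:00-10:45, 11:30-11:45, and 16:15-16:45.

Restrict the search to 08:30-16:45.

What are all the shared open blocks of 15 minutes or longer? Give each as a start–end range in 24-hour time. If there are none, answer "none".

10:15–10:45

Maya ∩ Alice: 10:15–10:45.
Restricted to 08:30–16:45: 10:15–10:45.
Windows ≥ 15 min: 10:15–10:45.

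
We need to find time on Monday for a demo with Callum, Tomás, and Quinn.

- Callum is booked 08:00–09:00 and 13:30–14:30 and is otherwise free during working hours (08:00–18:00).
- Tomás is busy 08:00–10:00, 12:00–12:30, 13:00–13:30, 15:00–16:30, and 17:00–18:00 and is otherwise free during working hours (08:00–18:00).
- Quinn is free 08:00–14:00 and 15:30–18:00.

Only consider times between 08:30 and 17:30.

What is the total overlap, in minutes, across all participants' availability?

180 minutes

Callum free within 08:00–18:00: 09:00–13:30, 14:30–18:00.
Tomás free within 08:00–18:00: 10:00–12:00, 12:30–13:00, 13:30–15:00, 16:30–17:00.
Callum ∩ Tomás: 10:00–12:00, 12:30–13:00, 14:30–15:00, 16:30–17:00.
Callum ∩ Tomás ∩ Quinn: 10:00–12:00, 12:30–13:00, 16:30–17:00.
Restricted to 08:30–17:30: 10:00–12:00, 12:30–13:00, 16:30–17:00.
Total common minutes: 120 + 30 + 30 = 180.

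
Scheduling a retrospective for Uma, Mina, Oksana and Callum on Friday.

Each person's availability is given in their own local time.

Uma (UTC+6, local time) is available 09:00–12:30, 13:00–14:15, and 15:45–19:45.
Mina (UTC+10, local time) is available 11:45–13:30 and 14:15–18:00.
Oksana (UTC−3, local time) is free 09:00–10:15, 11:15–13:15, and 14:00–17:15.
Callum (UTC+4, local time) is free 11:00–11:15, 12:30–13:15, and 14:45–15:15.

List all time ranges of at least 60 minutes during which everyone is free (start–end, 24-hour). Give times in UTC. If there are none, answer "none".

Uma → UTC: 03:00–06:30, 07:00–08:15, 09:45–13:45.
Mina → UTC: 01:45–03:30, 04:15–08:00.
Oksana → UTC: 12:00–13:15, 14:15–16:15, 17:00–20:15.
Callum → UTC: 07:00–07:15, 08:30–09:15, 10:45–11:15.
Uma ∩ Mina: 03:00–03:30, 04:15–06:30, 07:00–08:00.
Uma ∩ Mina ∩ Oksana: (none).
Uma ∩ Mina ∩ Oksana ∩ Callum: (none).
Windows ≥ 60 min: (none).

none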